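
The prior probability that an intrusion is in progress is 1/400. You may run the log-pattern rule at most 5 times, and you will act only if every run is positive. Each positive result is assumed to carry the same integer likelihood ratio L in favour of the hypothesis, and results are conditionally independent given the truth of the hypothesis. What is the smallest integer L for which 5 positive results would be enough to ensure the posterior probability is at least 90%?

Prior odds = 0.0025/0.9975 = 1/399.
Target odds = 0.9/0.1 = 9.
Need L⁵ ≥ 9 ÷ (1/399) = 3591.
5⁵ = 3125 < 3591 ≤ 7776 = 6⁵, so L = 6.

6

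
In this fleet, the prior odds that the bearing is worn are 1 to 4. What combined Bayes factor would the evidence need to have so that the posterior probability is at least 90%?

Prior odds = 0.25.
Target odds = 0.9/0.1 = 9.
Required Bayes factor = 9 ÷ 0.25 = 36.

36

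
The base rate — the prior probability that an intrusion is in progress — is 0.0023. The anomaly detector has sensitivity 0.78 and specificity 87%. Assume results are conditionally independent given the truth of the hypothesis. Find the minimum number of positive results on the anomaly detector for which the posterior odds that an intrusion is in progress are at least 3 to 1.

Prior odds: 0.0023 ÷ 0.9977 = 23/9977.
False-positive rate = 1 − 0.87 = 0.13; likelihood ratio of a positive = 0.78/0.13 = 6.
Target odds = 3.
Need (23/9977) × 6ⁿ ≥ 3, i.e. 6ⁿ ≥ 29931/23.
6⁴ = 1296 falls short of 29931/23 but 6⁵ = 7776 reaches it, so n = 5.

5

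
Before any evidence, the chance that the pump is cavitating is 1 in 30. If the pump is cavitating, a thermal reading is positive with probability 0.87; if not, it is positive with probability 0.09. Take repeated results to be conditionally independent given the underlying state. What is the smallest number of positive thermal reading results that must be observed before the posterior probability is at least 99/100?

Prior odds: (1/30) ÷ (29/30) = 1/29.
Likelihood ratio of a positive = 0.87/0.09 = 29/3.
Target odds: 0.99 ÷ 0.01 = 99.
Require (29/3)ⁿ ≥ 99 ÷ (1/29) = 2871.
(29/3)³ = 24389/27 falls short of 2871 but (29/3)⁴ = 707281/81 reaches it, so n = 4.

4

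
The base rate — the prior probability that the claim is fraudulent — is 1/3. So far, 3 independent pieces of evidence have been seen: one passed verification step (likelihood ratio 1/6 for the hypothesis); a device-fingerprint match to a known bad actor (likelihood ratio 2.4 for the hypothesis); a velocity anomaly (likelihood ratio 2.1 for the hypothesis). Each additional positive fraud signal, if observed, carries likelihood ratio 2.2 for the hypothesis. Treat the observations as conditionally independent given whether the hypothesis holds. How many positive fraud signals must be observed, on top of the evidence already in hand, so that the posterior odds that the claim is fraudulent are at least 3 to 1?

Prior odds = (1/3)/(2/3) = 0.5.
Combined Bayes factor of the evidence already in hand = (1/6) × 2.4 × 2.1 = 0.84.
Odds after that evidence = 0.5 × 0.84 = 0.42.
Target odds = 3.
Need 2.2ⁿ ≥ 3 ÷ 0.42 = 50/7.
2.2² = 4.84 falls short of 50/7 but 2.2³ = 10.648 reaches it, so n = 3.

3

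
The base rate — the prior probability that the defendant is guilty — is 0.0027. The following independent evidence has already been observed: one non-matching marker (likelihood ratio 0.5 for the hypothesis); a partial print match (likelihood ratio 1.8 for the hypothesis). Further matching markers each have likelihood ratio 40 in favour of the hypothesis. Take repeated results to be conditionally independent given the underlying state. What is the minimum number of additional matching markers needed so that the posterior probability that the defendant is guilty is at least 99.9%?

4

Prior odds = 0.0027/0.9973 = 27/9973.
Combined Bayes factor of the evidence already in hand = 0.5 × 1.8 = 0.9.
Odds after that evidence = (27/9973) × 0.9 = 243/99730.
Target odds = 0.999/0.001 = 999.
Need 40ⁿ ≥ 999 ÷ (243/99730) = 3690010/9.
40³ = 64000 falls short of 3690010/9 but 40⁴ = 2560000 reaches it, so n = 4.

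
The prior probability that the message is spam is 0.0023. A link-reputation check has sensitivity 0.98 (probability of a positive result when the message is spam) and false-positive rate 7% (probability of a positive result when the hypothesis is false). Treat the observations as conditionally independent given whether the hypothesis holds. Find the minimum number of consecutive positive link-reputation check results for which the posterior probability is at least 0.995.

5

Prior odds = 0.0023/0.9977 = 23/9977.
Likelihood ratio of a positive result = 0.98/0.07 = 14.
Target posterior odds = 0.995/0.005 = 199.
Require 14ⁿ ≥ 199 ÷ (23/9977) = 1985423/23.
14⁴ = 38416 falls short of 1985423/23 but 14⁵ = 537824 reaches it, so n = 5.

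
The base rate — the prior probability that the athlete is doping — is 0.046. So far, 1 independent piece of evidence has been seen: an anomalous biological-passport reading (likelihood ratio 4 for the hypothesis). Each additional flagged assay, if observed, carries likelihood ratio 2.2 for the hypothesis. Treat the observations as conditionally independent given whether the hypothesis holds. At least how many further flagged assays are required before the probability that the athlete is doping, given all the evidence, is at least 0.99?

Prior odds = 0.046/0.954 = 23/477.
Bayes factor of the evidence already in hand = 4.
Odds after that evidence = (23/477) × 4 = 92/477.
Target odds = 0.99/0.01 = 99.
Need 2.2ⁿ ≥ 99 ÷ (92/477) = 47223/92.
2.2⁷ = 19487171/78125 falls short of 47223/92 but 2.2⁸ = 214358881/390625 reaches it, so n = 8.

8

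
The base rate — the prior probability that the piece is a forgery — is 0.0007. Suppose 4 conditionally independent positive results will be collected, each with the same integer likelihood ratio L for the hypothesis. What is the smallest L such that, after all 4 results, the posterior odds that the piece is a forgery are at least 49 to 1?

Prior odds = 0.0007/0.9993 = 7/9993.
Target odds = 49.
Need L⁴ ≥ 49 ÷ (7/9993) = 69951.
16⁴ = 65536 < 69951 ≤ 83521 = 17⁴, so L = 17.

17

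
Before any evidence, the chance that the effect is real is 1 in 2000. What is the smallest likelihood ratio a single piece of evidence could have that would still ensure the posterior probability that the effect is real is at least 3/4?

Prior odds = 0.0005/0.9995 = 1/1999.
Target odds = 0.75/0.25 = 3.
Required Bayes factor = 3 ÷ (1/1999) = 5997.

5997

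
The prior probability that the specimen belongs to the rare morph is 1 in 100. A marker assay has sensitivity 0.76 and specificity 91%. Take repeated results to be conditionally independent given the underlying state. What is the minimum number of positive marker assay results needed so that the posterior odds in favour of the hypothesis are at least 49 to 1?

4

Prior odds: 0.01 ÷ 0.99 = 1/99.
False-positive rate = 1 − 0.91 = 0.09; likelihood ratio of a positive = 0.76/0.09 = 76/9.
Target odds = 49.
Need (1/99) × (76/9)ⁿ ≥ 49, i.e. (76/9)ⁿ ≥ 4851.
(76/9)³ = 438976/729 falls short of 4851 but (76/9)⁴ = 33362176/6561 reaches it, so n = 4.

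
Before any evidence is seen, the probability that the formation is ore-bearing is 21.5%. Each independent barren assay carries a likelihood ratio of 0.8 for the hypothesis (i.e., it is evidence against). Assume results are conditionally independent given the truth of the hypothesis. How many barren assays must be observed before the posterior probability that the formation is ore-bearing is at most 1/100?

Prior odds: 0.215 ÷ 0.785 = 43/157.
Likelihood ratio per barren assay = 0.8.
Target posterior odds = 0.01/0.99 = 1/99.
Need (43/157) × 0.8ⁿ ≤ 1/99, i.e. 0.8ⁿ ≤ 157/4257.
0.8¹⁴ ≈0.0439805 is still above 157/4257 but 0.8¹⁵ ≈0.0351844 is at or below it, so n = 15.

15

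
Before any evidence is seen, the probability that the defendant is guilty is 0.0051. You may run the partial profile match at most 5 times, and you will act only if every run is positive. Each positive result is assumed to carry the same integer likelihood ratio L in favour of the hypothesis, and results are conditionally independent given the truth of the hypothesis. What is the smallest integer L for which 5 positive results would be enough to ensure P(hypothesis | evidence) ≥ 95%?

Prior odds = 0.0051/0.9949 = 51/9949.
Target odds = 0.95/0.05 = 19.
Need L⁵ ≥ 19 ÷ (51/9949) = 189031/51.
5⁵ = 3125 < 189031/51 ≤ 7776 = 6⁵, so L = 6.

6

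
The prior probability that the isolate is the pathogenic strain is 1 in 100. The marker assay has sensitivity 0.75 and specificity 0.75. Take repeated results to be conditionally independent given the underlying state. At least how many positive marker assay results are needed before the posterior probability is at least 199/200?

Prior odds = 0.01/0.99 = 1/99.
False-positive rate = 1 − 0.75 = 0.25; likelihood ratio of a positive = 0.75/0.25 = 3.
Target posterior odds = 0.995/0.005 = 199.
Require 3ⁿ ≥ 199 ÷ (1/99) = 19701.
3⁹ = 19683 falls short of 19701 but 3¹⁰ = 59049 reaches it, so n = 10.

10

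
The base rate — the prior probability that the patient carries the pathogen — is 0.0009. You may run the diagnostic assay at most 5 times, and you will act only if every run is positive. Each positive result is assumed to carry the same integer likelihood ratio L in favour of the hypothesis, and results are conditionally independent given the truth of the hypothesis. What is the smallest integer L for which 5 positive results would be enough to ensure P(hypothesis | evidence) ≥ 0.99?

Prior odds = 0.0009/0.9991 = 9/9991.
Target odds = 0.99/0.01 = 99.
Need L⁵ ≥ 99 ÷ (9/9991) = 109901.
10⁵ = 100000 < 109901 ≤ 161051 = 11⁵, so L = 11.

11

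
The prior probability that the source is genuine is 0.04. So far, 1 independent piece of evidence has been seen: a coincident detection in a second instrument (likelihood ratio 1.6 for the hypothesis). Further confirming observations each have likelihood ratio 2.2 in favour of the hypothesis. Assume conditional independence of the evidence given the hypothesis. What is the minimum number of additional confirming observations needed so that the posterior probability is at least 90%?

Prior odds = 0.04/0.96 = 1/24.
Bayes factor of the evidence already in hand = 1.6.
Odds after that evidence = (1/24) × 1.6 = 1/15.
Target odds = 0.9/0.1 = 9.
Need 2.2ⁿ ≥ 9 ÷ (1/15) = 135.
2.2⁶ = 1771561/15625 falls short of 135 but 2.2⁷ = 19487171/78125 reaches it, so n = 7.

7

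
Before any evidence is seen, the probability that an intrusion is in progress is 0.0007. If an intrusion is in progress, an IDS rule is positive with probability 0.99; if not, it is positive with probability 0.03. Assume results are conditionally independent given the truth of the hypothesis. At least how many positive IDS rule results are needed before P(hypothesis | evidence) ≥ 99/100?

Prior odds = 0.0007/0.9993 = 7/9993.
Likelihood ratio of a positive = 0.99/0.03 = 33.
Target posterior odds = 0.99/0.01 = 99.
Need (7/9993) × 33ⁿ ≥ 99, i.e. 33ⁿ ≥ 989307/7.
33³ = 35937 falls short of 989307/7 but 33⁴ = 1185921 reaches it, so n = 4.

4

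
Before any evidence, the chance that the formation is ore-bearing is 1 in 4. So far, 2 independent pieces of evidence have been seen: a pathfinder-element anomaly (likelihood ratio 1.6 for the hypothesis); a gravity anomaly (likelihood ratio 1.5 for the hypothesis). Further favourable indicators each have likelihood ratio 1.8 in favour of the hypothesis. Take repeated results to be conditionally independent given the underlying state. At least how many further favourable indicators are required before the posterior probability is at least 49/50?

Prior odds = 0.25/0.75 = 1/3.
Combined Bayes factor of the evidence already in hand = 1.6 × 1.5 = 2.4.
Odds after that evidence = (1/3) × 2.4 = 0.8.
Target odds = 0.98/0.02 = 49.
Need 1.8ⁿ ≥ 49 ÷ 0.8 = 61.25.
1.8⁷ = 4782969/78125 falls short of 61.25 but 1.8⁸ = 43046721/390625 reaches it, so n = 8.

8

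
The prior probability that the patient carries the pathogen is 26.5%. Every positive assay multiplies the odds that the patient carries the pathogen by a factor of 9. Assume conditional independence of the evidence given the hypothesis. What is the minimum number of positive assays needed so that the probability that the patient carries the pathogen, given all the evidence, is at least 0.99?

3

Prior odds: 0.265 ÷ 0.735 = 53/147.
Likelihood ratio per positive assay = 9.
Target posterior odds = 0.99/0.01 = 99.
Require 9ⁿ ≥ 99 ÷ (53/147) = 14553/53.
9² = 81 falls short of 14553/53 but 9³ = 729 reaches it, so n = 3.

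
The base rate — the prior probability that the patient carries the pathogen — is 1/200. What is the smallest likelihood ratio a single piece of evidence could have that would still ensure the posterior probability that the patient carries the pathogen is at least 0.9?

1791

Prior odds = 0.005/0.995 = 1/199.
Target odds = 0.9/0.1 = 9.
Required Bayes factor = 9 ÷ (1/199) = 1791.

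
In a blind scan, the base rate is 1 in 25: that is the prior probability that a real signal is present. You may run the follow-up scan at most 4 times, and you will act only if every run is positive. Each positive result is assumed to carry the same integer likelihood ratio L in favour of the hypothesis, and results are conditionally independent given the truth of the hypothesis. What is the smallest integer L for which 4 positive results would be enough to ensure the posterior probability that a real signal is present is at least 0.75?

Prior odds = 0.04/0.96 = 1/24.
Target odds = 0.75/0.25 = 3.
Need L⁴ ≥ 3 ÷ (1/24) = 72.
2⁴ = 16 < 72 ≤ 81 = 3⁴, so L = 3.

3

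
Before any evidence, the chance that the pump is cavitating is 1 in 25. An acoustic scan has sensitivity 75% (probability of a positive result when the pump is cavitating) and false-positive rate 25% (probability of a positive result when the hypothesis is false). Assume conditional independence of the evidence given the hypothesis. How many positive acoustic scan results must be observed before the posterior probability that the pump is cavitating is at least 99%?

Prior odds: 0.04 ÷ 0.96 = 1/24.
Likelihood ratio of a positive result = 0.75/0.25 = 3.
Target odds: 0.99 ÷ 0.01 = 99.
Need (1/24) × 3ⁿ ≥ 99, i.e. 3ⁿ ≥ 2376.
3⁷ = 2187 falls short of 2376 but 3⁸ = 6561 reaches it, so n = 8.

8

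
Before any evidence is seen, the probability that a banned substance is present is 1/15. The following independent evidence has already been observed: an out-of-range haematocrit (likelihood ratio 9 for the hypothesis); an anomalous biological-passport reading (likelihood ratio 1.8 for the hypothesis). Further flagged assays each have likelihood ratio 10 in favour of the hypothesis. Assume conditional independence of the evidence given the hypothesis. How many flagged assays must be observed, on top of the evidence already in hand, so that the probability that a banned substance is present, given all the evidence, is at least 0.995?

Prior odds = (1/15)/(14/15) = 1/14.
Combined Bayes factor of the evidence already in hand = 9 × 1.8 = 16.2.
Odds after that evidence = (1/14) × 16.2 = 81/70.
Target odds = 0.995/0.005 = 199.
Need 10ⁿ ≥ 199 ÷ (81/70) = 13930/81.
10² = 100 falls short of 13930/81 but 10³ = 1000 reaches it, so n = 3.

3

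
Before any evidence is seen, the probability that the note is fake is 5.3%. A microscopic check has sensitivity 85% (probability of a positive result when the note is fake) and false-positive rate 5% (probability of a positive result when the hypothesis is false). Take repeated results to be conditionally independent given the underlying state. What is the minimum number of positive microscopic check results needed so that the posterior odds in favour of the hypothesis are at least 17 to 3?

2

Prior odds = 0.053/0.947 = 53/947.
Likelihood ratio of a positive result = 0.85/0.05 = 17.
Target odds = 17/3.
Require 17ⁿ ≥ 17/3 ÷ (53/947) = 16099/159.
17¹ = 17 falls short of 16099/159 but 17² = 289 reaches it, so n = 2.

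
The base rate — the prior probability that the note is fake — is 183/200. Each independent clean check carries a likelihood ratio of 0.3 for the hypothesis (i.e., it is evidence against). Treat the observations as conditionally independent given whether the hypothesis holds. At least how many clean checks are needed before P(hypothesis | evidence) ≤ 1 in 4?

Prior odds = 0.915/0.085 = 183/17.
Likelihood ratio per clean check = 0.3.
Target odds: 0.25 ÷ 0.75 = 1/3.
Need (183/17) × 0.3ⁿ ≤ 1/3, i.e. 0.3ⁿ ≤ 17/549.
0.3² = 0.09 is still above 17/549 but 0.3³ = 0.027 is at or below it, so n = 3.

3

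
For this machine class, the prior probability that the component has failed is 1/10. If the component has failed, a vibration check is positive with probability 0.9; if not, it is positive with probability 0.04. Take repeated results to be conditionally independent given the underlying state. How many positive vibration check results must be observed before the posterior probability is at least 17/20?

Prior odds: 0.1 ÷ 0.9 = 1/9.
Likelihood ratio of a positive = 0.9/0.04 = 22.5.
Target posterior odds = 0.85/0.15 = 17/3.
Require 22.5ⁿ ≥ 17/3 ÷ (1/9) = 51.
22.5¹ = 22.5 falls short of 51 but 22.5² = 506.25 reaches it, so n = 2.

2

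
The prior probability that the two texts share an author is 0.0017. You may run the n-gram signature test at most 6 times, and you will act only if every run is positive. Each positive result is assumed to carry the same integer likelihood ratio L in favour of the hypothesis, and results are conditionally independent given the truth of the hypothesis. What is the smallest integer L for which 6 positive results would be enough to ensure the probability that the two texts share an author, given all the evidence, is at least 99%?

7

Prior odds = 0.0017/0.9983 = 17/9983.
Target odds = 0.99/0.01 = 99.
Need L⁶ ≥ 99 ÷ (17/9983) = 988317/17.
6⁶ = 46656 < 988317/17 ≤ 117649 = 7⁶, so L = 7.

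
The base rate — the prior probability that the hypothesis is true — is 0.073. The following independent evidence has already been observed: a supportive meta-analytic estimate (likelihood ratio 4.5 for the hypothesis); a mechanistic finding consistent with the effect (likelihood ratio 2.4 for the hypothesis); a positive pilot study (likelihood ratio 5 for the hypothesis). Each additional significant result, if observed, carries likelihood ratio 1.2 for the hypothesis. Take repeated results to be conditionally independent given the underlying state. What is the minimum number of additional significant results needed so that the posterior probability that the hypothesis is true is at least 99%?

Prior odds = 0.073/0.927 = 73/927.
Combined Bayes factor of the evidence already in hand = 4.5 × 2.4 × 5 = 54.
Odds after that evidence = (73/927) × 54 = 438/103.
Target odds = 0.99/0.01 = 99.
Need 1.2ⁿ ≥ 99 ÷ (438/103) = 3399/146.
1.2¹⁷ ≈22.1861 falls short of 3399/146 but 1.2¹⁸ ≈26.6233 reaches it, so n = 18.

18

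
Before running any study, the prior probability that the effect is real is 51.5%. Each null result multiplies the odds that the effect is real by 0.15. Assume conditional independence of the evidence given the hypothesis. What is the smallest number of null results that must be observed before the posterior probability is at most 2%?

3

Prior odds: 0.515 ÷ 0.485 = 103/97.
Likelihood ratio per null result = 0.15.
Target posterior odds = 0.02/0.98 = 1/49.
Need (103/97) × 0.15ⁿ ≤ 1/49, i.e. 0.15ⁿ ≤ 97/5047.
0.15² = 0.0225 is still above 97/5047 but 0.15³ = 0.003375 is at or below it, so n = 3.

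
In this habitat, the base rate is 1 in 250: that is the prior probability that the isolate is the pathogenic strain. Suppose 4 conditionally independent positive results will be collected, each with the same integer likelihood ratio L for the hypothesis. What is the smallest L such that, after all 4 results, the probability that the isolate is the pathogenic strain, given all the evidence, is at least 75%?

6

Prior odds = 0.004/0.996 = 1/249.
Target odds = 0.75/0.25 = 3.
Need L⁴ ≥ 3 ÷ (1/249) = 747.
5⁴ = 625 < 747 ≤ 1296 = 6⁴, so L = 6.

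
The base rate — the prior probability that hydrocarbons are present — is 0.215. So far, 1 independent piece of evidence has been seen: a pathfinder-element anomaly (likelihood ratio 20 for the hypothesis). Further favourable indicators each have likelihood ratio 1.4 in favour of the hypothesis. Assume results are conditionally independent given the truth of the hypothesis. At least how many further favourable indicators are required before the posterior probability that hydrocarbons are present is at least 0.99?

Prior odds = 0.215/0.785 = 43/157.
Bayes factor of the evidence already in hand = 20.
Odds after that evidence = (43/157) × 20 = 860/157.
Target odds = 0.99/0.01 = 99.
Need 1.4ⁿ ≥ 99 ÷ (860/157) = 15543/860.
1.4⁸ = 5764801/390625 falls short of 15543/860 but 1.4⁹ = 40353607/1953125 reaches it, so n = 9.

9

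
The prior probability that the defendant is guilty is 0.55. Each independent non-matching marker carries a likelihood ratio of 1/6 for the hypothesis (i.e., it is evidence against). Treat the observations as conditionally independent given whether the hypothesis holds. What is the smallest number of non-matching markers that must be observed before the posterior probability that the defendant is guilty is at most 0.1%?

4

Prior odds = 0.55/0.45 = 11/9.
Likelihood ratio per non-matching marker = 1/6.
Target odds: 0.001 ÷ 0.999 = 1/999.
Need (11/9) × (1/6)ⁿ ≤ 1/999, i.e. (1/6)ⁿ ≤ 1/1221.
(1/6)³ = 1/216 is still above 1/1221 but (1/6)⁴ = 1/1296 is at or below it, so n = 4.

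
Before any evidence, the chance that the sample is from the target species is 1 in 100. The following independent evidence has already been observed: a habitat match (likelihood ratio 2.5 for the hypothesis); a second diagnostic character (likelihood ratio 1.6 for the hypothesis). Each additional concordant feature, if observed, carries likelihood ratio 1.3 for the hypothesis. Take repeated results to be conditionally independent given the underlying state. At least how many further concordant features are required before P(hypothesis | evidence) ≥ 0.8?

Prior odds = 0.01/0.99 = 1/99.
Combined Bayes factor of the evidence already in hand = 2.5 × 1.6 = 4.
Odds after that evidence = (1/99) × 4 = 4/99.
Target odds = 0.8/0.2 = 4.
Need 1.3ⁿ ≥ 4 ÷ (4/99) = 99.
1.3¹⁷ ≈86.5042 falls short of 99 but 1.3¹⁸ ≈112.455 reaches it, so n = 18.

18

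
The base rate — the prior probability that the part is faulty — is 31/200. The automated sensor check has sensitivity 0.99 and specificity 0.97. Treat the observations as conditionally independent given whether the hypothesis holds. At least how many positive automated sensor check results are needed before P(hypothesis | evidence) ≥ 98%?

2

Prior odds = 0.155/0.845 = 31/169.
False-positive rate = 1 − 0.97 = 0.03; likelihood ratio of a positive = 0.99/0.03 = 33.
Target odds: 0.98 ÷ 0.02 = 49.
Require 33ⁿ ≥ 49 ÷ (31/169) = 8281/31.
33¹ = 33 falls short of 8281/31 but 33² = 1089 reaches it, so n = 2.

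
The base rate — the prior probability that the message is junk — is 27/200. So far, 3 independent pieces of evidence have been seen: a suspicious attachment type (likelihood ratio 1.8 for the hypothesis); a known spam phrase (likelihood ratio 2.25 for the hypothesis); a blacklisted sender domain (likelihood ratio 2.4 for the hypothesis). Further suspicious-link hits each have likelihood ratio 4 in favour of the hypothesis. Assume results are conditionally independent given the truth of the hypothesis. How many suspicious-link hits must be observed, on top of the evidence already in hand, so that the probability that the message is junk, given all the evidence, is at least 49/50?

Prior odds = 0.135/0.865 = 27/173.
Combined Bayes factor of the evidence already in hand = 1.8 × 2.25 × 2.4 = 9.72.
Odds after that evidence = (27/173) × 9.72 = 6561/4325.
Target odds = 0.98/0.02 = 49.
Need 4ⁿ ≥ 49 ÷ (6561/4325) = 211925/6561.
4² = 16 falls short of 211925/6561 but 4³ = 64 reaches it, so n = 3.

3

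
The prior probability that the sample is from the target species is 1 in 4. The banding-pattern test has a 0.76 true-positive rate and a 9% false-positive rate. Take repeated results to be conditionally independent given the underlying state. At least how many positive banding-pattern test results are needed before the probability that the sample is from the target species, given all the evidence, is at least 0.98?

3

Prior odds: 0.25 ÷ 0.75 = 1/3.
Likelihood ratio of a positive result = 0.76/0.09 = 76/9.
Target odds: 0.98 ÷ 0.02 = 49.
Need (1/3) × (76/9)ⁿ ≥ 49, i.e. (76/9)ⁿ ≥ 147.
(76/9)² = 5776/81 falls short of 147 but (76/9)³ = 438976/729 reaches it, so n = 3.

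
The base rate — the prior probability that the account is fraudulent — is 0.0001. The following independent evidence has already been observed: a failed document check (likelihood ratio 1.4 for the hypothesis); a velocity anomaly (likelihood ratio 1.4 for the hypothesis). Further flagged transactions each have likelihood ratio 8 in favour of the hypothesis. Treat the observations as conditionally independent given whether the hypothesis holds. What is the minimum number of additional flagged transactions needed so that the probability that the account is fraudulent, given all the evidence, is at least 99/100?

7

Prior odds = 0.0001/0.9999 = 1/9999.
Combined Bayes factor of the evidence already in hand = 1.4 × 1.4 = 1.96.
Odds after that evidence = (1/9999) × 1.96 = 49/249975.
Target odds = 0.99/0.01 = 99.
Need 8ⁿ ≥ 99 ÷ (49/249975) = 24747525/49.
8⁶ = 262144 falls short of 24747525/49 but 8⁷ = 2097152 reaches it, so n = 7.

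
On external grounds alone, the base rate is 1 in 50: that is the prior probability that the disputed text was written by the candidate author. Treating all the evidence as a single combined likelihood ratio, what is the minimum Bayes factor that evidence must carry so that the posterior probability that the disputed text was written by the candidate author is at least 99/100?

Prior odds = 0.02/0.98 = 1/49.
Target odds = 0.99/0.01 = 99.
Required Bayes factor = 99 ÷ (1/49) = 4851.

4851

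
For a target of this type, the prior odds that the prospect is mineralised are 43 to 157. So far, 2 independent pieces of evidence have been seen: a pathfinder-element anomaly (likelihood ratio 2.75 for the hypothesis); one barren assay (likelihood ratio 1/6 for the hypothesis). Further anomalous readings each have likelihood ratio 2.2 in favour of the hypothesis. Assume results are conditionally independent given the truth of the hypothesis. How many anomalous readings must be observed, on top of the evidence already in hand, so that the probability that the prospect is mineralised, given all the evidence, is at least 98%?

8

Prior odds = 43/157.
Combined Bayes factor of the evidence already in hand = 2.75 × (1/6) = 11/24.
Odds after that evidence = (43/157) × 11/24 = 473/3768.
Target odds = 0.98/0.02 = 49.
Need 2.2ⁿ ≥ 49 ÷ (473/3768) = 184632/473.
2.2⁷ = 19487171/78125 falls short of 184632/473 but 2.2⁸ = 214358881/390625 reaches it, so n = 8.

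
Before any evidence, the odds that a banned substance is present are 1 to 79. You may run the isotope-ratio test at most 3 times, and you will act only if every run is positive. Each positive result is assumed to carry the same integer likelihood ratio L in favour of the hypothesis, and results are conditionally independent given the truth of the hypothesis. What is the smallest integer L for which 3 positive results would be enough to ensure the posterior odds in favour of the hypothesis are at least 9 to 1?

9

Prior odds = 1/79.
Target odds = 9.
Need L³ ≥ 9 ÷ (1/79) = 711.
8³ = 512 < 711 ≤ 729 = 9³, so L = 9.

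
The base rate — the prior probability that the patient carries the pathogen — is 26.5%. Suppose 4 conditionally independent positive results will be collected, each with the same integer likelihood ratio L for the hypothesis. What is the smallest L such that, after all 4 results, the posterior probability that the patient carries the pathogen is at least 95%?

3

Prior odds = 0.265/0.735 = 53/147.
Target odds = 0.95/0.05 = 19.
Need L⁴ ≥ 19 ÷ (53/147) = 2793/53.
2⁴ = 16 < 2793/53 ≤ 81 = 3⁴, so L = 3.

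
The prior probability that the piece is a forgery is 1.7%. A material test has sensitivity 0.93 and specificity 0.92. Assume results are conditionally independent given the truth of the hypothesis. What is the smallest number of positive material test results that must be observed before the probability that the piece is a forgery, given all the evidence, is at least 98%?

Prior odds = 0.017/0.983 = 17/983.
False-positive rate = 1 − 0.92 = 0.08; likelihood ratio of a positive = 0.93/0.08 = 11.625.
Target posterior odds = 0.98/0.02 = 49.
Need (17/983) × 11.625ⁿ ≥ 49, i.e. 11.625ⁿ ≥ 48167/17.
11.625³ = 804357/512 falls short of 48167/17 but 11.625⁴ = 74805201/4096 reaches it, so n = 4.

4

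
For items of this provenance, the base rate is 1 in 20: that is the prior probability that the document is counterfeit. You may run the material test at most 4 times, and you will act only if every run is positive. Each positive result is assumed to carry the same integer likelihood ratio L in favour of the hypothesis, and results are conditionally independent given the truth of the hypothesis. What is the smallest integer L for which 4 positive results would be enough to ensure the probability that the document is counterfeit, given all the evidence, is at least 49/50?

6

Prior odds = 0.05/0.95 = 1/19.
Target odds = 0.98/0.02 = 49.
Need L⁴ ≥ 49 ÷ (1/19) = 931.
5⁴ = 625 < 931 ≤ 1296 = 6⁴, so L = 6.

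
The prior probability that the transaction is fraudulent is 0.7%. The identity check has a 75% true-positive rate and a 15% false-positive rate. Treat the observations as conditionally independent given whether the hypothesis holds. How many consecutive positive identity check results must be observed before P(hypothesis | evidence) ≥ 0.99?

Prior odds = 0.007/0.993 = 7/993.
Likelihood ratio of a positive result = 0.75/0.15 = 5.
Target posterior odds = 0.99/0.01 = 99.
Need (7/993) × 5ⁿ ≥ 99, i.e. 5ⁿ ≥ 98307/7.
5⁵ = 3125 falls short of 98307/7 but 5⁶ = 15625 reaches it, so n = 6.

6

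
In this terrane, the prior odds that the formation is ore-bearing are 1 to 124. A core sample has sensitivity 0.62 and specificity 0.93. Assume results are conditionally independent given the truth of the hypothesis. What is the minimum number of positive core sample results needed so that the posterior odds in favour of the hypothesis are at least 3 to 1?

3

Prior odds = 1/124.
False-positive rate = 1 − 0.93 = 0.07; likelihood ratio of a positive = 0.62/0.07 = 62/7.
Target odds = 3.
Need (1/124) × (62/7)ⁿ ≥ 3, i.e. (62/7)ⁿ ≥ 372.
(62/7)² = 3844/49 falls short of 372 but (62/7)³ = 238328/343 reaches it, so n = 3.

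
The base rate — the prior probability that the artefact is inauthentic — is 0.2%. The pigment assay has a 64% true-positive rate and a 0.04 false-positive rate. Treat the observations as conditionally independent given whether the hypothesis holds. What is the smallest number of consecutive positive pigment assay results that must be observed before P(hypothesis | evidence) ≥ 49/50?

4

Prior odds: 0.002 ÷ 0.998 = 1/499.
Likelihood ratio of a positive result = 0.64/0.04 = 16.
Target odds: 0.98 ÷ 0.02 = 49.
Require 16ⁿ ≥ 49 ÷ (1/499) = 24451.
16³ = 4096 falls short of 24451 but 16⁴ = 65536 reaches it, so n = 4.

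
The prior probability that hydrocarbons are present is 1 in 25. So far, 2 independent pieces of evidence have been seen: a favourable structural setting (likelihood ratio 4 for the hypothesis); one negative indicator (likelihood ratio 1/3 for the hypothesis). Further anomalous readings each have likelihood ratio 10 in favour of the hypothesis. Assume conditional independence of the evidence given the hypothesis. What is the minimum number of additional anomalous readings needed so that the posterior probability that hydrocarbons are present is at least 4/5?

Prior odds = 0.04/0.96 = 1/24.
Combined Bayes factor of the evidence already in hand = 4 × (1/3) = 4/3.
Odds after that evidence = (1/24) × 4/3 = 1/18.
Target odds = 0.8/0.2 = 4.
Need 10ⁿ ≥ 4 ÷ (1/18) = 72.
10¹ = 10 falls short of 72 but 10² = 100 reaches it, so n = 2.

2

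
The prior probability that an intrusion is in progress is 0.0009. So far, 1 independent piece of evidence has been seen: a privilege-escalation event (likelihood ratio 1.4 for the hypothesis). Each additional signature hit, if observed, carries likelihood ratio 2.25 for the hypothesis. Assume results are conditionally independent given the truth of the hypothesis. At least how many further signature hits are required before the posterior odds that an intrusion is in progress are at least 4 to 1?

10

Prior odds = 0.0009/0.9991 = 9/9991.
Bayes factor of the evidence already in hand = 1.4.
Odds after that evidence = (9/9991) × 1.4 = 63/49955.
Target odds = 4.
Need 2.25ⁿ ≥ 4 ÷ (63/49955) = 199820/63.
2.25⁹ = 387420489/262144 falls short of 199820/63 but 2.25¹⁰ ≈3325.26 reaches it, so n = 10.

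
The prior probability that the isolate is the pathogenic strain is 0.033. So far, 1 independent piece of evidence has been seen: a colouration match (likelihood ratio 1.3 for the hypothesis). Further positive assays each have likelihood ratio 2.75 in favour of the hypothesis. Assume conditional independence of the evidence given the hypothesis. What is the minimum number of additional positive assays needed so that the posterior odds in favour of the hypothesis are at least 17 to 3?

5

Prior odds = 0.033/0.967 = 33/967.
Bayes factor of the evidence already in hand = 1.3.
Odds after that evidence = (33/967) × 1.3 = 429/9670.
Target odds = 17/3.
Need 2.75ⁿ ≥ 17/3 ÷ (429/9670) = 164390/1287.
2.75⁴ = 57.19140625 falls short of 164390/1287 but 2.75⁵ = 161051/1024 reaches it, so n = 5.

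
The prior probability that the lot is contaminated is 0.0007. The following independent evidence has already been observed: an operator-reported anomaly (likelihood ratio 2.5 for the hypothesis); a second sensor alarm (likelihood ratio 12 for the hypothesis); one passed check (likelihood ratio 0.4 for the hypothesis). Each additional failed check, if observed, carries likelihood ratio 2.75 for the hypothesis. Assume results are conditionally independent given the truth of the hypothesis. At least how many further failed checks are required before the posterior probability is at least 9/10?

7

Prior odds = 0.0007/0.9993 = 7/9993.
Combined Bayes factor of the evidence already in hand = 2.5 × 12 × 0.4 = 12.
Odds after that evidence = (7/9993) × 12 = 28/3331.
Target odds = 0.9/0.1 = 9.
Need 2.75ⁿ ≥ 9 ÷ (28/3331) = 29979/28.
2.75⁶ = 1771561/4096 falls short of 29979/28 but 2.75⁷ = 19487171/16384 reaches it, so n = 7.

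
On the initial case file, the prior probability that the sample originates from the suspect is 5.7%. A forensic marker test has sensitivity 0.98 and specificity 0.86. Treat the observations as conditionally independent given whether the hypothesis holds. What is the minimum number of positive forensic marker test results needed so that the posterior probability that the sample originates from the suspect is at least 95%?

3

Prior odds: 0.057 ÷ 0.943 = 57/943.
False-positive rate = 1 − 0.86 = 0.14; likelihood ratio of a positive = 0.98/0.14 = 7.
Target odds: 0.95 ÷ 0.05 = 19.
Require 7ⁿ ≥ 19 ÷ (57/943) = 943/3.
7² = 49 falls short of 943/3 but 7³ = 343 reaches it, so n = 3.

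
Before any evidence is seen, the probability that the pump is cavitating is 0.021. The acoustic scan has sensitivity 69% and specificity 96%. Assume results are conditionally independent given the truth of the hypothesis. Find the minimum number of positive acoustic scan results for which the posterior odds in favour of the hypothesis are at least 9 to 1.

Prior odds = 0.021/0.979 = 21/979.
False-positive rate = 1 − 0.96 = 0.04; likelihood ratio of a positive = 0.69/0.04 = 17.25.
Target odds = 9.
Need (21/979) × 17.25ⁿ ≥ 9, i.e. 17.25ⁿ ≥ 2937/7.
17.25² = 297.5625 falls short of 2937/7 but 17.25³ = 5132.953125 reaches it, so n = 3.

3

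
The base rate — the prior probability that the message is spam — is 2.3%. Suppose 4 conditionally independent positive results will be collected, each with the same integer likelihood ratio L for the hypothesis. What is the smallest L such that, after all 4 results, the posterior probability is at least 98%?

Prior odds = 0.023/0.977 = 23/977.
Target odds = 0.98/0.02 = 49.
Need L⁴ ≥ 49 ÷ (23/977) = 47873/23.
6⁴ = 1296 < 47873/23 ≤ 2401 = 7⁴, so L = 7.

7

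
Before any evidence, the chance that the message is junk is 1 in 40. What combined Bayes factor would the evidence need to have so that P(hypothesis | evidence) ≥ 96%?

936

Prior odds = 0.025/0.975 = 1/39.
Target odds = 0.96/0.04 = 24.
Required Bayes factor = 24 ÷ (1/39) = 936.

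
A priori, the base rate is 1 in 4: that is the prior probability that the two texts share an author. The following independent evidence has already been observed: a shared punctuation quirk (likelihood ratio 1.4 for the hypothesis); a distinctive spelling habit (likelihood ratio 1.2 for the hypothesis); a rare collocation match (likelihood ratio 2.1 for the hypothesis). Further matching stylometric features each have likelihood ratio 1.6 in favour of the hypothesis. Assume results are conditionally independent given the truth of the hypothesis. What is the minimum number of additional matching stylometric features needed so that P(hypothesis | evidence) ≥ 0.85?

4

Prior odds = 0.25/0.75 = 1/3.
Combined Bayes factor of the evidence already in hand = 1.4 × 1.2 × 2.1 = 3.528.
Odds after that evidence = (1/3) × 3.528 = 1.176.
Target odds = 0.85/0.15 = 17/3.
Need 1.6ⁿ ≥ 17/3 ÷ 1.176 = 2125/441.
1.6³ = 4.096 falls short of 2125/441 but 1.6⁴ = 6.5536 reaches it, so n = 4.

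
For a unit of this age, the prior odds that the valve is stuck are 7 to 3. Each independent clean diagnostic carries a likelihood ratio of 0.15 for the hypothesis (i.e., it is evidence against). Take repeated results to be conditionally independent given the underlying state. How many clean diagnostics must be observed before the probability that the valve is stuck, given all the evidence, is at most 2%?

Prior odds = 7/3.
Likelihood ratio per clean diagnostic = 0.15.
Target odds: 0.02 ÷ 0.98 = 1/49.
Require 0.15ⁿ ≤ 1/49 ÷ (7/3) = 3/343.
0.15² = 0.0225 is still above 3/343 but 0.15³ = 0.003375 is at or below it, so n = 3.

3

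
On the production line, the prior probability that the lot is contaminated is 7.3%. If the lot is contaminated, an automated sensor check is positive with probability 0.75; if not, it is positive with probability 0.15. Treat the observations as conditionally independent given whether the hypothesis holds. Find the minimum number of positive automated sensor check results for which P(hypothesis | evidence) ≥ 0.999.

Prior odds: 0.073 ÷ 0.927 = 73/927.
Likelihood ratio of a positive = 0.75/0.15 = 5.
Target posterior odds = 0.999/0.001 = 999.
Need (73/927) × 5ⁿ ≥ 999, i.e. 5ⁿ ≥ 926073/73.
5⁵ = 3125 falls short of 926073/73 but 5⁶ = 15625 reaches it, so n = 6.

6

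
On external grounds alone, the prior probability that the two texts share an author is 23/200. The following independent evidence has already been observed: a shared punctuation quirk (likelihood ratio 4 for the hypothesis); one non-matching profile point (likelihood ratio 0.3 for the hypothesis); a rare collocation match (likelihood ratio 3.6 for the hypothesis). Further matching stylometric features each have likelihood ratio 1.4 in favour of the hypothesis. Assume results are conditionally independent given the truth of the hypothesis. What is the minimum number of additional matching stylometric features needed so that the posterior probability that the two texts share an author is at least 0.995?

18

Prior odds = 0.115/0.885 = 23/177.
Combined Bayes factor of the evidence already in hand = 4 × 0.3 × 3.6 = 4.32.
Odds after that evidence = (23/177) × 4.32 = 828/1475.
Target odds = 0.995/0.005 = 199.
Need 1.4ⁿ ≥ 199 ÷ (828/1475) = 293525/828.
1.4¹⁷ ≈304.913 falls short of 293525/828 but 1.4¹⁸ ≈426.879 reaches it, so n = 18.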